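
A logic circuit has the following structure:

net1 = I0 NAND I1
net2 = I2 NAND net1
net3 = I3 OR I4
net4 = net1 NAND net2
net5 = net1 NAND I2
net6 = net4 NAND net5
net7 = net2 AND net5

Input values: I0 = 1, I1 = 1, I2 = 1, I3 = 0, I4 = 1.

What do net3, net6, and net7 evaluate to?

net1 = I0 NAND I1 = 1 NAND 1 = 0
net2 = I2 NAND net1 = 1 NAND 0 = 1
net3 = I3 OR I4 = 0 OR 1 = 1
net4 = net1 NAND net2 = 0 NAND 1 = 1
net5 = net1 NAND I2 = 0 NAND 1 = 1
net6 = net4 NAND net5 = 1 NAND 1 = 0
net7 = net2 AND net5 = 1 AND 1 = 1

net3 = 1; net6 = 0; net7 = 1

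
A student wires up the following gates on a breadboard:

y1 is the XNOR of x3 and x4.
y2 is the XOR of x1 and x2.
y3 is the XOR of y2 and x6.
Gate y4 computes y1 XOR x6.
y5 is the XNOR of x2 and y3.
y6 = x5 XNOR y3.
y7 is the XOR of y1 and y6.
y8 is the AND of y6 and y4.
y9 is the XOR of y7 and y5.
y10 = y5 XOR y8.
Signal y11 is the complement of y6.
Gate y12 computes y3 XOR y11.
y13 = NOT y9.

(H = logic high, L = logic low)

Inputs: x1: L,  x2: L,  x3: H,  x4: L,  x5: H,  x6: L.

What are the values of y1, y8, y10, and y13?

y1 = x3 XNOR x4 = H XNOR L = L
y2 = x1 XOR x2 = L XOR L = L
y3 = y2 XOR x6 = L XOR L = L
y4 = y1 XOR x6 = L XOR L = L
y5 = x2 XNOR y3 = L XNOR L = H
y6 = x5 XNOR y3 = H XNOR L = L
y7 = y1 XOR y6 = L XOR L = L
y8 = y6 AND y4 = L AND L = L
y9 = y7 XOR y5 = L XOR H = H
y10 = y5 XOR y8 = H XOR L = H
y13 = NOT y9 = NOT H = L

y1 = L; y8 = L; y10 = H; y13 = L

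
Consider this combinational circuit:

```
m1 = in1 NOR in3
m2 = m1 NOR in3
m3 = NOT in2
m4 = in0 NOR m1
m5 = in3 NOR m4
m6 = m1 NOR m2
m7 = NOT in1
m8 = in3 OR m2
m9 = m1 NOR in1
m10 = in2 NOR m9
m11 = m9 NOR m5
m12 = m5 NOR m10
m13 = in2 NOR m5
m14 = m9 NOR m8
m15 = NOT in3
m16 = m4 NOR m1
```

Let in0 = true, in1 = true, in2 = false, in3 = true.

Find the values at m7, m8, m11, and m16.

m7 = false, m8 = true, m11 = true, m16 = true

m1 = in1 NOR in3 = true NOR true = false
m2 = m1 NOR in3 = false NOR true = false
m4 = in0 NOR m1 = true NOR false = false
m5 = in3 NOR m4 = true NOR false = false
m7 = NOT in1 = NOT true = false
m8 = in3 OR m2 = true OR false = true
m9 = m1 NOR in1 = false NOR true = false
m11 = m9 NOR m5 = false NOR false = true
m16 = m4 NOR m1 = false NOR false = true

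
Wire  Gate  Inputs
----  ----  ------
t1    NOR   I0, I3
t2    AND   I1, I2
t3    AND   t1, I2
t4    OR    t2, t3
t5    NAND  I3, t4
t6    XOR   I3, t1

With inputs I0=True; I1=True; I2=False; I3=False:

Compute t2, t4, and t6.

t1 = I0 NOR I3 = True NOR False = False
t2 = I1 AND I2 = True AND False = False
t3 = t1 AND I2 = False AND False = False
t4 = t2 OR t3 = False OR False = False
t6 = I3 XOR t1 = False XOR False = False

t2 = False, t4 = False, t6 = False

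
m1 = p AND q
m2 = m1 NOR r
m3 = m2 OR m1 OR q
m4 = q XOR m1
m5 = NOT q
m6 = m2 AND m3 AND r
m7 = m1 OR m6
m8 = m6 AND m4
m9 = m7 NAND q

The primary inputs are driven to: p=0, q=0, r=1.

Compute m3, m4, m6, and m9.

m3 = 0, m4 = 0, m6 = 0, m9 = 1

m1 = p AND q = 0 AND 0 = 0
m2 = m1 NOR r = 0 NOR 1 = 0
m3 = m2 OR m1 OR q = 0 OR 0 OR 0 = 0
m4 = q XOR m1 = 0 XOR 0 = 0
m6 = m2 AND m3 AND r = 0 AND 0 AND 1 = 0
m7 = m1 OR m6 = 0 OR 0 = 0
m9 = m7 NAND q = 0 NAND 0 = 1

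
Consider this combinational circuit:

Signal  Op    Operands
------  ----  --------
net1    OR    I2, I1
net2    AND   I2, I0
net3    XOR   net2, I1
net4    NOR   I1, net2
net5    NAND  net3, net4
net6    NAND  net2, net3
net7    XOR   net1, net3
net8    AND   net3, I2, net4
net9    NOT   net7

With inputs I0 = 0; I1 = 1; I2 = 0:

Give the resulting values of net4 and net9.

net4 = 0, net9 = 1

net1 = I2 OR I1 = 0 OR 1 = 1
net2 = I2 AND I0 = 0 AND 0 = 0
net3 = net2 XOR I1 = 0 XOR 1 = 1
net4 = I1 NOR net2 = 1 NOR 0 = 0
net7 = net1 XOR net3 = 1 XOR 1 = 0
net9 = NOT net7 = NOT 0 = 1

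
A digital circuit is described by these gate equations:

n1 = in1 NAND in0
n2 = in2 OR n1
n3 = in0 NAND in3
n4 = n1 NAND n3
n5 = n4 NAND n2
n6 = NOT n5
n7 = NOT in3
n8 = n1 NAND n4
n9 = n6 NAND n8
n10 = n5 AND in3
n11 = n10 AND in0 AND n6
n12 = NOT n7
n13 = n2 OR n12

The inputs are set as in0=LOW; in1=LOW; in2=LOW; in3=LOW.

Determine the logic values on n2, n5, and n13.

n1 = in1 NAND in0 = LOW NAND LOW = HIGH
n2 = in2 OR n1 = LOW OR HIGH = HIGH
n3 = in0 NAND in3 = LOW NAND LOW = HIGH
n4 = n1 NAND n3 = HIGH NAND HIGH = LOW
n5 = n4 NAND n2 = LOW NAND HIGH = HIGH
n7 = NOT in3 = NOT LOW = HIGH
n12 = NOT n7 = NOT HIGH = LOW
n13 = n2 OR n12 = HIGH OR LOW = HIGH

n2 = HIGH  n5 = HIGH  n13 = HIGH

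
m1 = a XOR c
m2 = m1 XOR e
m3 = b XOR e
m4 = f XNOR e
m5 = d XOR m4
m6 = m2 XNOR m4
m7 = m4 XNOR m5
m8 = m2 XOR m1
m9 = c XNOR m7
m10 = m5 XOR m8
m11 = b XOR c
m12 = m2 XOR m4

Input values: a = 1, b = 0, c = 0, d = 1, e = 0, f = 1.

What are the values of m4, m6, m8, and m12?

m1 = a XOR c = 1 XOR 0 = 1
m2 = m1 XOR e = 1 XOR 0 = 1
m4 = f XNOR e = 1 XNOR 0 = 0
m6 = m2 XNOR m4 = 1 XNOR 0 = 0
m8 = m2 XOR m1 = 1 XOR 1 = 0
m12 = m2 XOR m4 = 1 XOR 0 = 1

m4 = 0, m6 = 0, m8 = 0, m12 = 1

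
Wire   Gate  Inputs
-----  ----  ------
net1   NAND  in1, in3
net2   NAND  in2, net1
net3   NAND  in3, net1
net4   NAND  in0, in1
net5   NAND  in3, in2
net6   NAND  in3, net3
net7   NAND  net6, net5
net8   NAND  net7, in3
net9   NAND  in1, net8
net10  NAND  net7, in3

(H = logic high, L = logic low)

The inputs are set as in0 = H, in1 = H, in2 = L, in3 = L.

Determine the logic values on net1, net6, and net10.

net1 = H, net6 = H, net10 = H

net1 = in1 NAND in3 = H NAND L = H
net3 = in3 NAND net1 = L NAND H = H
net5 = in3 NAND in2 = L NAND L = H
net6 = in3 NAND net3 = L NAND H = H
net7 = net6 NAND net5 = H NAND H = L
net10 = net7 NAND in3 = L NAND L = H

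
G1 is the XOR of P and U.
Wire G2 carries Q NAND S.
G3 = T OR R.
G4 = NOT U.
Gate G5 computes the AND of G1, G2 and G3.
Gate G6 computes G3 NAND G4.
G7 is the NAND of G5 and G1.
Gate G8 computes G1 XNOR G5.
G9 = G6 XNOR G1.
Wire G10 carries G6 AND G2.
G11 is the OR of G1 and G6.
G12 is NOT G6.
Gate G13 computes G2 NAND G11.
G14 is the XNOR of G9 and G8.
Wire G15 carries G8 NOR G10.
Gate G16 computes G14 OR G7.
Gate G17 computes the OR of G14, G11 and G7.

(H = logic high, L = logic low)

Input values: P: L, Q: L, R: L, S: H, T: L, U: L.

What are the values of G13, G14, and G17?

G1 = P XOR U = L XOR L = L
G2 = Q NAND S = L NAND H = H
G3 = T OR R = L OR L = L
G4 = NOT U = NOT L = H
G5 = G1 AND G2 AND G3 = L AND H AND L = L
G6 = G3 NAND G4 = L NAND H = H
G7 = G5 NAND G1 = L NAND L = H
G8 = G1 XNOR G5 = L XNOR L = H
G9 = G6 XNOR G1 = H XNOR L = L
G11 = G1 OR G6 = L OR H = H
G13 = G2 NAND G11 = H NAND H = L
G14 = G9 XNOR G8 = L XNOR H = L
G17 = G14 OR G11 OR G7 = L OR H OR H = H

G13 = L; G14 = L; G17 = H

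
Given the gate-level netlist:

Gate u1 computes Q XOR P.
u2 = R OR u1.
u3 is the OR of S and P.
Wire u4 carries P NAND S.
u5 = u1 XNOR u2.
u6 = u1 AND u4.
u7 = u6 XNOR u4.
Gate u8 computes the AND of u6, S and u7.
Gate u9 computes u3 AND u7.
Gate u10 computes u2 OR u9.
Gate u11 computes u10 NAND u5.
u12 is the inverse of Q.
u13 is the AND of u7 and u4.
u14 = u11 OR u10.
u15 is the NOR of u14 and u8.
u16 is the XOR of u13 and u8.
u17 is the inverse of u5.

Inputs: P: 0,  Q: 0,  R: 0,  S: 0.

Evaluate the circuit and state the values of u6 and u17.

u6 = 0, u17 = 0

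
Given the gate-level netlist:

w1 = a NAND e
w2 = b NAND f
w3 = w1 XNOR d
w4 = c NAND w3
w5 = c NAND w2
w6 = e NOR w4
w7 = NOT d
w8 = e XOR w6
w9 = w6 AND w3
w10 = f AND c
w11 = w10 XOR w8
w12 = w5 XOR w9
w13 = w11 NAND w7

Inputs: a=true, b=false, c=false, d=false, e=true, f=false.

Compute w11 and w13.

w11 = true, w13 = false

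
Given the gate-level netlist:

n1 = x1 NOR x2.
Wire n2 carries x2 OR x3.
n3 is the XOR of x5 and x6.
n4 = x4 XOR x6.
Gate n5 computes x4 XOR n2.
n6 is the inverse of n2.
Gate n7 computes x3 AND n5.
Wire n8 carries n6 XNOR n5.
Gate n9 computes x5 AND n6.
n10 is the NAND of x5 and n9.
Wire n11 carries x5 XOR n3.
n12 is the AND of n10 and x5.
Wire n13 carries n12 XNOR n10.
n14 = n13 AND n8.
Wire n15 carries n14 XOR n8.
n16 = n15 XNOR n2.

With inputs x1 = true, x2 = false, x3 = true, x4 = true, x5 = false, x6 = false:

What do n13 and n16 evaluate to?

n13 = false  n16 = true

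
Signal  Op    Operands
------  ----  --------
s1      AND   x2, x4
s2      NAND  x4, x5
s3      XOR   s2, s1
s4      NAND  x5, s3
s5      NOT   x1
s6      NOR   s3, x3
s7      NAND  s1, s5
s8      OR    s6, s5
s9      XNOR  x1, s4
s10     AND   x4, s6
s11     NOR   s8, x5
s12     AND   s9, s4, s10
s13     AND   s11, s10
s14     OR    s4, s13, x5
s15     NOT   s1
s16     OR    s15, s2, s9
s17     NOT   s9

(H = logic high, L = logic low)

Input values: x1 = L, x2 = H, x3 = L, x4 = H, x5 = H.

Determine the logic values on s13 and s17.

s13 = L  s17 = L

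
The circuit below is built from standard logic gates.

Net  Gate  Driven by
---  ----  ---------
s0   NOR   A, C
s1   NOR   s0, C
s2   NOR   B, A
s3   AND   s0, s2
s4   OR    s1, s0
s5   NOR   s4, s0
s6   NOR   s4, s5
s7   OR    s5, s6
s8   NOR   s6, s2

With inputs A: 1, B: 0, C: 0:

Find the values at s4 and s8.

s4 = 1; s8 = 1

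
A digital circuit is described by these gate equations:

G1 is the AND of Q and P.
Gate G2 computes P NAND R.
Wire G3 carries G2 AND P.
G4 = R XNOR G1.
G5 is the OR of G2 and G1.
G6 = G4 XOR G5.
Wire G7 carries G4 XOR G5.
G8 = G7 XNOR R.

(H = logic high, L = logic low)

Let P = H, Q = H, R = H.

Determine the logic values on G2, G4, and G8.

G2 = L, G4 = H, G8 = L

G1 = Q AND P = H AND H = H
G2 = P NAND R = H NAND H = L
G4 = R XNOR G1 = H XNOR H = H
G5 = G2 OR G1 = L OR H = H
G7 = G4 XOR G5 = H XOR H = L
G8 = G7 XNOR R = L XNOR H = L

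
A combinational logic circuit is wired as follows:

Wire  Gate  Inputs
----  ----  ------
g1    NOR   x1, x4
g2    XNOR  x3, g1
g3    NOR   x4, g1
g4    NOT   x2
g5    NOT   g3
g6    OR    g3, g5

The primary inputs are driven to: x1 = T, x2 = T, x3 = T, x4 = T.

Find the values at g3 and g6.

g1 = x1 NOR x4 = T NOR T = F
g3 = x4 NOR g1 = T NOR F = F
g5 = NOT g3 = NOT F = T
g6 = g3 OR g5 = F OR T = T

g3 = F  g6 = T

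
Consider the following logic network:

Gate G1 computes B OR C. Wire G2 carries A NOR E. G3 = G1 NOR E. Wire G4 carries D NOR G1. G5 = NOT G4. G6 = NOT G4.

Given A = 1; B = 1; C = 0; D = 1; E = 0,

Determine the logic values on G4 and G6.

G4 = 0; G6 = 1

G1 = B OR C = 1 OR 0 = 1
G4 = D NOR G1 = 1 NOR 1 = 0
G6 = NOT G4 = NOT 0 = 1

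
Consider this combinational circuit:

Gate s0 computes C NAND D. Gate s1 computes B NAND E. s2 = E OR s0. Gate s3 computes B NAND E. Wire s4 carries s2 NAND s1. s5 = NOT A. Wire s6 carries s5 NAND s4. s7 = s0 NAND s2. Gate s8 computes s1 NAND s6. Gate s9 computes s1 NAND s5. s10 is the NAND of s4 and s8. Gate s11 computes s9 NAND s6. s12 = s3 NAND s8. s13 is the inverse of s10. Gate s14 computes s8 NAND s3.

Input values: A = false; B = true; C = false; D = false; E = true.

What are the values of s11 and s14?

s11 = true, s14 = true

s0 = C NAND D = false NAND false = true
s1 = B NAND E = true NAND true = false
s2 = E OR s0 = true OR true = true
s3 = B NAND E = true NAND true = false
s4 = s2 NAND s1 = true NAND false = true
s5 = NOT A = NOT false = true
s6 = s5 NAND s4 = true NAND true = false
s8 = s1 NAND s6 = false NAND false = true
s9 = s1 NAND s5 = false NAND true = true
s11 = s9 NAND s6 = true NAND false = true
s14 = s8 NAND s3 = true NAND false = true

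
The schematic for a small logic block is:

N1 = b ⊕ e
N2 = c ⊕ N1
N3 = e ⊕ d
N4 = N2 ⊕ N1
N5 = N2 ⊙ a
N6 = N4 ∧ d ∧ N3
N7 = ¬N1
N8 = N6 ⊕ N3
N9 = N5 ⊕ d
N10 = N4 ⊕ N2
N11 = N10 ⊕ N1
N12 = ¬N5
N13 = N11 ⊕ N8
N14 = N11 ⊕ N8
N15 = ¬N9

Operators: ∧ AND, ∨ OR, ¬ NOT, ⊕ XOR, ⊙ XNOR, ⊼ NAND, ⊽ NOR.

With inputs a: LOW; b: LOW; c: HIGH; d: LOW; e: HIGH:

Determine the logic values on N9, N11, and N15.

N9 = HIGH; N11 = LOW; N15 = LOW

N1 = b XOR e = LOW XOR HIGH = HIGH
N2 = c XOR N1 = HIGH XOR HIGH = LOW
N4 = N2 XOR N1 = LOW XOR HIGH = HIGH
N5 = N2 XNOR a = LOW XNOR LOW = HIGH
N9 = N5 XOR d = HIGH XOR LOW = HIGH
N10 = N4 XOR N2 = HIGH XOR LOW = HIGH
N11 = N10 XOR N1 = HIGH XOR HIGH = LOW
N15 = NOT N9 = NOT HIGH = LOW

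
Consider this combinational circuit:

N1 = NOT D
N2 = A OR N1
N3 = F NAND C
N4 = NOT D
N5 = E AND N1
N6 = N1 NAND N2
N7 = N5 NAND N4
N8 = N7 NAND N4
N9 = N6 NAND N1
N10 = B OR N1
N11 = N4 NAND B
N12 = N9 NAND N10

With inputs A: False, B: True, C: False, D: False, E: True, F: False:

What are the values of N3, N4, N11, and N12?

N3 = True  N4 = True  N11 = False  N12 = False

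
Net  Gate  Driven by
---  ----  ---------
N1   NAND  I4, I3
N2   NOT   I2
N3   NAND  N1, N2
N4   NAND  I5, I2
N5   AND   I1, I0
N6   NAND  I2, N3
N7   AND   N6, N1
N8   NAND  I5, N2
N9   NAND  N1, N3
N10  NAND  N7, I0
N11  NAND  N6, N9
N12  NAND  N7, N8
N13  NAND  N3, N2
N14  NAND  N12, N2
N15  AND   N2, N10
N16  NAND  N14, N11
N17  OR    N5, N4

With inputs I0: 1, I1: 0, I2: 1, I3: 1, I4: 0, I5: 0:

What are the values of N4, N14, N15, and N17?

N1 = I4 NAND I3 = 0 NAND 1 = 1
N2 = NOT I2 = NOT 1 = 0
N3 = N1 NAND N2 = 1 NAND 0 = 1
N4 = I5 NAND I2 = 0 NAND 1 = 1
N5 = I1 AND I0 = 0 AND 1 = 0
N6 = I2 NAND N3 = 1 NAND 1 = 0
N7 = N6 AND N1 = 0 AND 1 = 0
N8 = I5 NAND N2 = 0 NAND 0 = 1
N10 = N7 NAND I0 = 0 NAND 1 = 1
N12 = N7 NAND N8 = 0 NAND 1 = 1
N14 = N12 NAND N2 = 1 NAND 0 = 1
N15 = N2 AND N10 = 0 AND 1 = 0
N17 = N5 OR N4 = 0 OR 1 = 1

N4 = 1, N14 = 1, N15 = 0, N17 = 1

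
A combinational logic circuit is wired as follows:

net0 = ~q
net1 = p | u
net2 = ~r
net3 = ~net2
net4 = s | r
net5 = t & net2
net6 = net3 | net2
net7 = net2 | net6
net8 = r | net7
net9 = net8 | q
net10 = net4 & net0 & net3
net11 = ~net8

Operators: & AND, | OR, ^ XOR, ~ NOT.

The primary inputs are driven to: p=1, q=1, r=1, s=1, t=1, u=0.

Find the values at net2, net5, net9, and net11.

net2 = NOT r = NOT 1 = 0
net3 = NOT net2 = NOT 0 = 1
net5 = t AND net2 = 1 AND 0 = 0
net6 = net3 OR net2 = 1 OR 0 = 1
net7 = net2 OR net6 = 0 OR 1 = 1
net8 = r OR net7 = 1 OR 1 = 1
net9 = net8 OR q = 1 OR 1 = 1
net11 = NOT net8 = NOT 1 = 0

net2 = 0  net5 = 0  net9 = 1  net11 = 0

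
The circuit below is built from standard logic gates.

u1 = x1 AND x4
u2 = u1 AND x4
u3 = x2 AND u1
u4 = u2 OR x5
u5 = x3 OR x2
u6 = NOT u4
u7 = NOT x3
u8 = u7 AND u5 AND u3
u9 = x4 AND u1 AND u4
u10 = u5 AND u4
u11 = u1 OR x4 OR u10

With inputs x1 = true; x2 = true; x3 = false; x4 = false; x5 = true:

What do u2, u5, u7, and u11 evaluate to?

u2 = false, u5 = true, u7 = true, u11 = true

u1 = x1 AND x4 = true AND false = false
u2 = u1 AND x4 = false AND false = false
u4 = u2 OR x5 = false OR true = true
u5 = x3 OR x2 = false OR true = true
u7 = NOT x3 = NOT false = true
u10 = u5 AND u4 = true AND true = true
u11 = u1 OR x4 OR u10 = false OR false OR true = true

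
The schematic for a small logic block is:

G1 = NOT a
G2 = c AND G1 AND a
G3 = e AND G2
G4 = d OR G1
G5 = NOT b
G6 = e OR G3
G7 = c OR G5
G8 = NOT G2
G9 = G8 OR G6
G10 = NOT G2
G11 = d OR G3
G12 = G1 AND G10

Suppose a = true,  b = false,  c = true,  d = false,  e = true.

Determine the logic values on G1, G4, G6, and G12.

G1 = false  G4 = false  G6 = true  G12 = false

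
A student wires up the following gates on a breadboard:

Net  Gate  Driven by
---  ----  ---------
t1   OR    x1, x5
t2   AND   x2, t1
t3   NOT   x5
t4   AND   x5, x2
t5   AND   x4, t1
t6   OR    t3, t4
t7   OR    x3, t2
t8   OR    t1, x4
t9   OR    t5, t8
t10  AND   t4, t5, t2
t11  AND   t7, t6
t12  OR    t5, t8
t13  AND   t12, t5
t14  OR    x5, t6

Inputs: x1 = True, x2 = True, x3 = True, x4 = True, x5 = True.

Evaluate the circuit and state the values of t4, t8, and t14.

t1 = x1 OR x5 = True OR True = True
t3 = NOT x5 = NOT True = False
t4 = x5 AND x2 = True AND True = True
t6 = t3 OR t4 = False OR True = True
t8 = t1 OR x4 = True OR True = True
t14 = x5 OR t6 = True OR True = True

t4 = True  t8 = True  t14 = True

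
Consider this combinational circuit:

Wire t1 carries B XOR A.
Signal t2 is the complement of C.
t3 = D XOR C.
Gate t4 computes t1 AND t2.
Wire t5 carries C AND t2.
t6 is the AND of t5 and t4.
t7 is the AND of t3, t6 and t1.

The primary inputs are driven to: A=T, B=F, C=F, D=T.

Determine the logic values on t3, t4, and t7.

t1 = B XOR A = F XOR T = T
t2 = NOT C = NOT F = T
t3 = D XOR C = T XOR F = T
t4 = t1 AND t2 = T AND T = T
t5 = C AND t2 = F AND T = F
t6 = t5 AND t4 = F AND T = F
t7 = t3 AND t6 AND t1 = T AND F AND T = F

t3 = T; t4 = T; t7 = F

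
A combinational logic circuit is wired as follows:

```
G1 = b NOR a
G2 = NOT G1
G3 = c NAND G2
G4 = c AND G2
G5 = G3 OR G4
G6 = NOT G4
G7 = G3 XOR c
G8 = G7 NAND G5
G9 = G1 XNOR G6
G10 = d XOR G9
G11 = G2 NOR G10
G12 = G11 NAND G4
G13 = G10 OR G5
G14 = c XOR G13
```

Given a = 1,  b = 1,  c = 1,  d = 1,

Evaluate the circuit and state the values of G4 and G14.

G4 = 1; G14 = 0

G1 = b NOR a = 1 NOR 1 = 0
G2 = NOT G1 = NOT 0 = 1
G3 = c NAND G2 = 1 NAND 1 = 0
G4 = c AND G2 = 1 AND 1 = 1
G5 = G3 OR G4 = 0 OR 1 = 1
G6 = NOT G4 = NOT 1 = 0
G9 = G1 XNOR G6 = 0 XNOR 0 = 1
G10 = d XOR G9 = 1 XOR 1 = 0
G13 = G10 OR G5 = 0 OR 1 = 1
G14 = c XOR G13 = 1 XOR 1 = 0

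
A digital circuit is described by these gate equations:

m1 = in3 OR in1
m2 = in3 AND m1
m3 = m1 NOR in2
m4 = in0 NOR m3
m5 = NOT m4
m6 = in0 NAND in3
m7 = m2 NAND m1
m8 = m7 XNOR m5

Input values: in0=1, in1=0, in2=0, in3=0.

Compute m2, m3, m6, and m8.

m1 = in3 OR in1 = 0 OR 0 = 0
m2 = in3 AND m1 = 0 AND 0 = 0
m3 = m1 NOR in2 = 0 NOR 0 = 1
m4 = in0 NOR m3 = 1 NOR 1 = 0
m5 = NOT m4 = NOT 0 = 1
m6 = in0 NAND in3 = 1 NAND 0 = 1
m7 = m2 NAND m1 = 0 NAND 0 = 1
m8 = m7 XNOR m5 = 1 XNOR 1 = 1

m2 = 0  m3 = 1  m6 = 1  m8 = 1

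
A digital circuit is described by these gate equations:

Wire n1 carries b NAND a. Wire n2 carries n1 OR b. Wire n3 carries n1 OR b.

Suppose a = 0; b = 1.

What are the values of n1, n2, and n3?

n1 = 1, n2 = 1, n3 = 1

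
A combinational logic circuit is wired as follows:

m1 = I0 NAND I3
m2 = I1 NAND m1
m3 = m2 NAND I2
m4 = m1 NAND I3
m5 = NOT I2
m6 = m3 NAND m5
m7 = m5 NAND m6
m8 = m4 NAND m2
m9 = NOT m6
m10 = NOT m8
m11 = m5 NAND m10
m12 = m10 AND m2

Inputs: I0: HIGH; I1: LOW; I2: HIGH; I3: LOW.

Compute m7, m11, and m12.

m7 = HIGH  m11 = HIGH  m12 = HIGH

m1 = I0 NAND I3 = HIGH NAND LOW = HIGH
m2 = I1 NAND m1 = LOW NAND HIGH = HIGH
m3 = m2 NAND I2 = HIGH NAND HIGH = LOW
m4 = m1 NAND I3 = HIGH NAND LOW = HIGH
m5 = NOT I2 = NOT HIGH = LOW
m6 = m3 NAND m5 = LOW NAND LOW = HIGH
m7 = m5 NAND m6 = LOW NAND HIGH = HIGH
m8 = m4 NAND m2 = HIGH NAND HIGH = LOW
m10 = NOT m8 = NOT LOW = HIGH
m11 = m5 NAND m10 = LOW NAND HIGH = HIGH
m12 = m10 AND m2 = HIGH AND HIGH = HIGH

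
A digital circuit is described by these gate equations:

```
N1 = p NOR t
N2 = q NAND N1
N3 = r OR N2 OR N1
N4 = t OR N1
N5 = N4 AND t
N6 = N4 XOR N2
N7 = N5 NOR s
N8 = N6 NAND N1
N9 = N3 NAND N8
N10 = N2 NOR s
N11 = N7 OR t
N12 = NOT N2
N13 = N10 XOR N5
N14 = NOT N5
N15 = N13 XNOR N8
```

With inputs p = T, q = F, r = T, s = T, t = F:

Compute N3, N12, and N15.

N1 = p NOR t = T NOR F = F
N2 = q NAND N1 = F NAND F = T
N3 = r OR N2 OR N1 = T OR T OR F = T
N4 = t OR N1 = F OR F = F
N5 = N4 AND t = F AND F = F
N6 = N4 XOR N2 = F XOR T = T
N8 = N6 NAND N1 = T NAND F = T
N10 = N2 NOR s = T NOR T = F
N12 = NOT N2 = NOT T = F
N13 = N10 XOR N5 = F XOR F = F
N15 = N13 XNOR N8 = F XNOR T = F

N3 = T, N12 = F, N15 = F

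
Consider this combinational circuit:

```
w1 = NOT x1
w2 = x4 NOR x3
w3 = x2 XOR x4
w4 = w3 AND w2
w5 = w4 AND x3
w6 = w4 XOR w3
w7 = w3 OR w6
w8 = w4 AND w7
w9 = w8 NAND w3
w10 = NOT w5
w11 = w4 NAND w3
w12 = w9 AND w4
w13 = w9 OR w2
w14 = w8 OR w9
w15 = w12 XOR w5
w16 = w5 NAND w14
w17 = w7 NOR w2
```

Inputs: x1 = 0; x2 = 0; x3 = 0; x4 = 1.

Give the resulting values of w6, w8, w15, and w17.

w6 = 1  w8 = 0  w15 = 0  w17 = 0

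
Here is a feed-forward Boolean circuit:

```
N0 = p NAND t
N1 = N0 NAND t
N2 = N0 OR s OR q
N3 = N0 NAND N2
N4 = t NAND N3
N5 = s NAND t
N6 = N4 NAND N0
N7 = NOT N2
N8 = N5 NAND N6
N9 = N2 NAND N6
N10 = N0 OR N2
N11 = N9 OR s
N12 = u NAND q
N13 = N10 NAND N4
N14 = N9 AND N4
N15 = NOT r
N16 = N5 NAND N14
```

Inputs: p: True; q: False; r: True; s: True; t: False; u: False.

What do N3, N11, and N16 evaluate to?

N0 = p NAND t = True NAND False = True
N2 = N0 OR s OR q = True OR True OR False = True
N3 = N0 NAND N2 = True NAND True = False
N4 = t NAND N3 = False NAND False = True
N5 = s NAND t = True NAND False = True
N6 = N4 NAND N0 = True NAND True = False
N9 = N2 NAND N6 = True NAND False = True
N11 = N9 OR s = True OR True = True
N14 = N9 AND N4 = True AND True = True
N16 = N5 NAND N14 = True NAND True = False

N3 = False, N11 = True, N16 = False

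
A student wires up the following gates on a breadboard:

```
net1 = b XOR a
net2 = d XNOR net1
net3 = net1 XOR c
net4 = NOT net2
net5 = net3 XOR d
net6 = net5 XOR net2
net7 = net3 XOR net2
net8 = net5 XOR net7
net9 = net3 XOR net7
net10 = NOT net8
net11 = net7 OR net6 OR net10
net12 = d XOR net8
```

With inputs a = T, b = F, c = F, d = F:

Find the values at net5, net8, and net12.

net5 = T; net8 = F; net12 = F

net1 = b XOR a = F XOR T = T
net2 = d XNOR net1 = F XNOR T = F
net3 = net1 XOR c = T XOR F = T
net5 = net3 XOR d = T XOR F = T
net7 = net3 XOR net2 = T XOR F = T
net8 = net5 XOR net7 = T XOR T = F
net12 = d XOR net8 = F XOR F = F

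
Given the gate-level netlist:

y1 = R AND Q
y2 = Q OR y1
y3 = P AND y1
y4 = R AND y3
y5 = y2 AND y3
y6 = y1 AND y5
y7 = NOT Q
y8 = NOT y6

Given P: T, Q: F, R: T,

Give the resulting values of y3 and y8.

y3 = F, y8 = T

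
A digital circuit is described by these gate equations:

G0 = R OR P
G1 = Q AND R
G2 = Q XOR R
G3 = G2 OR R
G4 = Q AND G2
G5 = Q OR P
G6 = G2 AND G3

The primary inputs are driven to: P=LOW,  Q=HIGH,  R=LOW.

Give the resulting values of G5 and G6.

G5 = HIGH, G6 = HIGH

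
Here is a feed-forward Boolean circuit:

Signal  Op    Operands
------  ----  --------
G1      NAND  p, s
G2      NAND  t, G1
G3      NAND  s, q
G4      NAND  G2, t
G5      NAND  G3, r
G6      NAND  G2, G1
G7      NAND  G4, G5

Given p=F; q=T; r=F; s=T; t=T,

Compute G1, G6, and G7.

G1 = p NAND s = F NAND T = T
G2 = t NAND G1 = T NAND T = F
G3 = s NAND q = T NAND T = F
G4 = G2 NAND t = F NAND T = T
G5 = G3 NAND r = F NAND F = T
G6 = G2 NAND G1 = F NAND T = T
G7 = G4 NAND G5 = T NAND T = F

G1 = T  G6 = T  G7 = F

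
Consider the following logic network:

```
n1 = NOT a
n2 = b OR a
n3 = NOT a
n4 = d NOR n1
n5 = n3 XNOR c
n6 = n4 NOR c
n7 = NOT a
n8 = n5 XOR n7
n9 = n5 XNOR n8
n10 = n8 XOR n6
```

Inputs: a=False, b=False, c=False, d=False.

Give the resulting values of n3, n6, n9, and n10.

n1 = NOT a = NOT False = True
n3 = NOT a = NOT False = True
n4 = d NOR n1 = False NOR True = False
n5 = n3 XNOR c = True XNOR False = False
n6 = n4 NOR c = False NOR False = True
n7 = NOT a = NOT False = True
n8 = n5 XOR n7 = False XOR True = True
n9 = n5 XNOR n8 = False XNOR True = False
n10 = n8 XOR n6 = True XOR True = False

n3 = True  n6 = True  n9 = False  n10 = False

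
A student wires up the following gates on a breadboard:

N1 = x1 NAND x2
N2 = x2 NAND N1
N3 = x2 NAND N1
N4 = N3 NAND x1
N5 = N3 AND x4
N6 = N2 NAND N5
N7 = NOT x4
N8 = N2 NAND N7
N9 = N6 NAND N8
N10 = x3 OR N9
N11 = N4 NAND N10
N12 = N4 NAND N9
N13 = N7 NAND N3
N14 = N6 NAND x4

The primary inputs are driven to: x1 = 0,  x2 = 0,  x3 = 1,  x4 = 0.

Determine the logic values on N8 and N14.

N1 = x1 NAND x2 = 0 NAND 0 = 1
N2 = x2 NAND N1 = 0 NAND 1 = 1
N3 = x2 NAND N1 = 0 NAND 1 = 1
N5 = N3 AND x4 = 1 AND 0 = 0
N6 = N2 NAND N5 = 1 NAND 0 = 1
N7 = NOT x4 = NOT 0 = 1
N8 = N2 NAND N7 = 1 NAND 1 = 0
N14 = N6 NAND x4 = 1 NAND 0 = 1

N8 = 0  N14 = 1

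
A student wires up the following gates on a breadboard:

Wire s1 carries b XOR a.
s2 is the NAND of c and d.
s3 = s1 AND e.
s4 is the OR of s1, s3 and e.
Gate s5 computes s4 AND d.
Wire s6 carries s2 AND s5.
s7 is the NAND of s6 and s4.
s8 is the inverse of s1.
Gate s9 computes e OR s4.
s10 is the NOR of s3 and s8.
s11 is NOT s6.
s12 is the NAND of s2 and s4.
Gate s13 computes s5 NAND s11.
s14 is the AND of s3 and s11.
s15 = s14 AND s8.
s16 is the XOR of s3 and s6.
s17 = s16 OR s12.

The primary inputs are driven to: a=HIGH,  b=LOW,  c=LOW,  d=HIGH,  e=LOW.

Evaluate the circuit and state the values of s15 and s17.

s15 = LOW  s17 = HIGH

s1 = b XOR a = LOW XOR HIGH = HIGH
s2 = c NAND d = LOW NAND HIGH = HIGH
s3 = s1 AND e = HIGH AND LOW = LOW
s4 = s1 OR s3 OR e = HIGH OR LOW OR LOW = HIGH
s5 = s4 AND d = HIGH AND HIGH = HIGH
s6 = s2 AND s5 = HIGH AND HIGH = HIGH
s8 = NOT s1 = NOT HIGH = LOW
s11 = NOT s6 = NOT HIGH = LOW
s12 = s2 NAND s4 = HIGH NAND HIGH = LOW
s14 = s3 AND s11 = LOW AND LOW = LOW
s15 = s14 AND s8 = LOW AND LOW = LOW
s16 = s3 XOR s6 = LOW XOR HIGH = HIGH
s17 = s16 OR s12 = HIGH OR LOW = HIGH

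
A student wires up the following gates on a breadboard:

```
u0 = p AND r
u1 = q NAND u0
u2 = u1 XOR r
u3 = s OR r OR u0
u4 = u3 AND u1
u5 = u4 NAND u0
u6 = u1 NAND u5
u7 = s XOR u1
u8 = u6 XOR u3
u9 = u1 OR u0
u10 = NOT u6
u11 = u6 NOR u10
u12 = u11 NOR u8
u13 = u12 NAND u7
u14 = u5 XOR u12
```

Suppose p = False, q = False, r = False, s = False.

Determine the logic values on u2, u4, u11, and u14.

u2 = True, u4 = False, u11 = False, u14 = False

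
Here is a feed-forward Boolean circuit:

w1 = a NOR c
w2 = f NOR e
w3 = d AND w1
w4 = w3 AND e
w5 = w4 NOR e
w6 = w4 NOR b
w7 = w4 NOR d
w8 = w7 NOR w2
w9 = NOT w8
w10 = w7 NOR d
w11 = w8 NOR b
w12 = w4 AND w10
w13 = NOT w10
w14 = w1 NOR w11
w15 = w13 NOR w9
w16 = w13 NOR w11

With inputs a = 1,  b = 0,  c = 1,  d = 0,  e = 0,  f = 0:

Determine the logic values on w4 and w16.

w1 = a NOR c = 1 NOR 1 = 0
w2 = f NOR e = 0 NOR 0 = 1
w3 = d AND w1 = 0 AND 0 = 0
w4 = w3 AND e = 0 AND 0 = 0
w7 = w4 NOR d = 0 NOR 0 = 1
w8 = w7 NOR w2 = 1 NOR 1 = 0
w10 = w7 NOR d = 1 NOR 0 = 0
w11 = w8 NOR b = 0 NOR 0 = 1
w13 = NOT w10 = NOT 0 = 1
w16 = w13 NOR w11 = 1 NOR 1 = 0

w4 = 0, w16 = 0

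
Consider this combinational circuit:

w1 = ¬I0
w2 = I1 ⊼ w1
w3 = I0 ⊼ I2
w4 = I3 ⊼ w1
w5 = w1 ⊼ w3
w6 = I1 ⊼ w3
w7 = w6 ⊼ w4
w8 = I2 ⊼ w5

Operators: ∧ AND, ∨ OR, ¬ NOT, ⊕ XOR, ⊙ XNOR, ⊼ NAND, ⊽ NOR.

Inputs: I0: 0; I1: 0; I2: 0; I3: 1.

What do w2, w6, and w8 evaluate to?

w1 = NOT I0 = NOT 0 = 1
w2 = I1 NAND w1 = 0 NAND 1 = 1
w3 = I0 NAND I2 = 0 NAND 0 = 1
w5 = w1 NAND w3 = 1 NAND 1 = 0
w6 = I1 NAND w3 = 0 NAND 1 = 1
w8 = I2 NAND w5 = 0 NAND 0 = 1

w2 = 1; w6 = 1; w8 = 1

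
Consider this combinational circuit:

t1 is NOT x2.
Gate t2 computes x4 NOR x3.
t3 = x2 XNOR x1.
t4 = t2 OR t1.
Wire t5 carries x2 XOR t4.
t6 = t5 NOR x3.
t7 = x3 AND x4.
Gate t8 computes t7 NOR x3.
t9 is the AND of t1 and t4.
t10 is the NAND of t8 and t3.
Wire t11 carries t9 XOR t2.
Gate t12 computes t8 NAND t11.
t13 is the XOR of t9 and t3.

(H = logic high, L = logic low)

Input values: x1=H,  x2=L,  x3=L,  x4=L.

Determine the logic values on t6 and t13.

t6 = L, t13 = H

t1 = NOT x2 = NOT L = H
t2 = x4 NOR x3 = L NOR L = H
t3 = x2 XNOR x1 = L XNOR H = L
t4 = t2 OR t1 = H OR H = H
t5 = x2 XOR t4 = L XOR H = H
t6 = t5 NOR x3 = H NOR L = L
t9 = t1 AND t4 = H AND H = H
t13 = t9 XOR t3 = H XOR L = H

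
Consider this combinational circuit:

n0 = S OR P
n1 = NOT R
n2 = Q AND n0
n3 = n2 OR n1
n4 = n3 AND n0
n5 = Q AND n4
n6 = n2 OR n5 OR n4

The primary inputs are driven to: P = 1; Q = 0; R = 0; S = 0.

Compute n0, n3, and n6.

n0 = 1; n3 = 1; n6 = 1

n0 = S OR P = 0 OR 1 = 1
n1 = NOT R = NOT 0 = 1
n2 = Q AND n0 = 0 AND 1 = 0
n3 = n2 OR n1 = 0 OR 1 = 1
n4 = n3 AND n0 = 1 AND 1 = 1
n5 = Q AND n4 = 0 AND 1 = 0
n6 = n2 OR n5 OR n4 = 0 OR 0 OR 1 = 1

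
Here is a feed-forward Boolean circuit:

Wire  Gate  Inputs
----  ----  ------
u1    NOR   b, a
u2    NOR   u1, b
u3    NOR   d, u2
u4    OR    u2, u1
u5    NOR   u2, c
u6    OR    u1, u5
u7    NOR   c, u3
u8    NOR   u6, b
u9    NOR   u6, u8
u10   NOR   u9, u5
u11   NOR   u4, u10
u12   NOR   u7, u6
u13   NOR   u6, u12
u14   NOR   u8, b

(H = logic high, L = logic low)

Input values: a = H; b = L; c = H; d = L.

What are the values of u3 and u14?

u3 = L; u14 = L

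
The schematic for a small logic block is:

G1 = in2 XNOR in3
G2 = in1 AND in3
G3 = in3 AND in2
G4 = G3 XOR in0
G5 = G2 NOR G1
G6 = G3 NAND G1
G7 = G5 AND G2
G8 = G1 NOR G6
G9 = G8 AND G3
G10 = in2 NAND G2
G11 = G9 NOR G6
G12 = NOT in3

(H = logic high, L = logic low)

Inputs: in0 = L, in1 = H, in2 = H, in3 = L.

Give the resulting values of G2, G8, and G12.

G2 = L  G8 = L  G12 = H

G1 = in2 XNOR in3 = H XNOR L = L
G2 = in1 AND in3 = H AND L = L
G3 = in3 AND in2 = L AND H = L
G6 = G3 NAND G1 = L NAND L = H
G8 = G1 NOR G6 = L NOR H = L
G12 = NOT in3 = NOT L = H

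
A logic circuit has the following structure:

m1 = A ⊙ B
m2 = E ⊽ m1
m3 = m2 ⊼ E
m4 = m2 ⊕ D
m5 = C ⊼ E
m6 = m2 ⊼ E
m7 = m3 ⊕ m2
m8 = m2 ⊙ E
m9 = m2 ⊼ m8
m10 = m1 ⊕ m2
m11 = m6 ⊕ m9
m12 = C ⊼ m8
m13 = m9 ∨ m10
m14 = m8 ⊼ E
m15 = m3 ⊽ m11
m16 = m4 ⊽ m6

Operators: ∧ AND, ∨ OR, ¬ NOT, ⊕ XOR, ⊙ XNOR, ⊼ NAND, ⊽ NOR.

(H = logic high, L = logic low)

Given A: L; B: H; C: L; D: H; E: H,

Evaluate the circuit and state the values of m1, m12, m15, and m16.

m1 = L; m12 = H; m15 = L; m16 = L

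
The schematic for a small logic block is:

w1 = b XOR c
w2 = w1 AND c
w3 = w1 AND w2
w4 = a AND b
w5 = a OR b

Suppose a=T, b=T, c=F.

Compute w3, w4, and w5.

w3 = F, w4 = T, w5 = T

w1 = b XOR c = T XOR F = T
w2 = w1 AND c = T AND F = F
w3 = w1 AND w2 = T AND F = F
w4 = a AND b = T AND T = T
w5 = a OR b = T OR T = T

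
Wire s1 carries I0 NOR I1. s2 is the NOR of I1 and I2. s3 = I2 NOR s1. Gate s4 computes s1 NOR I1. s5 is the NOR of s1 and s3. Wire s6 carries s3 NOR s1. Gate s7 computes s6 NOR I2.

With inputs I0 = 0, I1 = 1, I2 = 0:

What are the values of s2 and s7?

s1 = I0 NOR I1 = 0 NOR 1 = 0
s2 = I1 NOR I2 = 1 NOR 0 = 0
s3 = I2 NOR s1 = 0 NOR 0 = 1
s6 = s3 NOR s1 = 1 NOR 0 = 0
s7 = s6 NOR I2 = 0 NOR 0 = 1

s2 = 0, s7 = 1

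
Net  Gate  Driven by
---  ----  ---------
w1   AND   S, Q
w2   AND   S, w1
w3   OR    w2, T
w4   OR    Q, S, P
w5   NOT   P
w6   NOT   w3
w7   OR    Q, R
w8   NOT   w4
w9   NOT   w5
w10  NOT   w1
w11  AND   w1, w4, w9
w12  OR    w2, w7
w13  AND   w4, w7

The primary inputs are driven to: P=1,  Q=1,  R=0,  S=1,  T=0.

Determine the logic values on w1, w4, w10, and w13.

w1 = S AND Q = 1 AND 1 = 1
w4 = Q OR S OR P = 1 OR 1 OR 1 = 1
w7 = Q OR R = 1 OR 0 = 1
w10 = NOT w1 = NOT 1 = 0
w13 = w4 AND w7 = 1 AND 1 = 1

w1 = 1, w4 = 1, w10 = 0, w13 = 1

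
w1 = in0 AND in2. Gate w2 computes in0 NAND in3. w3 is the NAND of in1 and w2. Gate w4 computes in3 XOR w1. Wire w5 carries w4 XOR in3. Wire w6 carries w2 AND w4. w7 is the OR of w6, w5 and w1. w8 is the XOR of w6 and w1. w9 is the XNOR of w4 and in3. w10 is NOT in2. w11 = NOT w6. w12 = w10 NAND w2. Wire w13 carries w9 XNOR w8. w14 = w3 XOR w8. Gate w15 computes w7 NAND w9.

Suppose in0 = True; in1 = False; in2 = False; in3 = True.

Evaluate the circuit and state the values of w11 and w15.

w11 = True; w15 = True

w1 = in0 AND in2 = True AND False = False
w2 = in0 NAND in3 = True NAND True = False
w4 = in3 XOR w1 = True XOR False = True
w5 = w4 XOR in3 = True XOR True = False
w6 = w2 AND w4 = False AND True = False
w7 = w6 OR w5 OR w1 = False OR False OR False = False
w9 = w4 XNOR in3 = True XNOR True = True
w11 = NOT w6 = NOT False = True
w15 = w7 NAND w9 = False NAND True = True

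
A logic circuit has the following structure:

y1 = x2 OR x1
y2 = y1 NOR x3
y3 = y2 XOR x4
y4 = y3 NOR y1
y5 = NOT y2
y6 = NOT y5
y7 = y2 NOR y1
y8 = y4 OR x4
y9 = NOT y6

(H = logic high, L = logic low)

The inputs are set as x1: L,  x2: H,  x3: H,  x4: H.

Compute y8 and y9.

y8 = H; y9 = H

y1 = x2 OR x1 = H OR L = H
y2 = y1 NOR x3 = H NOR H = L
y3 = y2 XOR x4 = L XOR H = H
y4 = y3 NOR y1 = H NOR H = L
y5 = NOT y2 = NOT L = H
y6 = NOT y5 = NOT H = L
y8 = y4 OR x4 = L OR H = H
y9 = NOT y6 = NOT L = H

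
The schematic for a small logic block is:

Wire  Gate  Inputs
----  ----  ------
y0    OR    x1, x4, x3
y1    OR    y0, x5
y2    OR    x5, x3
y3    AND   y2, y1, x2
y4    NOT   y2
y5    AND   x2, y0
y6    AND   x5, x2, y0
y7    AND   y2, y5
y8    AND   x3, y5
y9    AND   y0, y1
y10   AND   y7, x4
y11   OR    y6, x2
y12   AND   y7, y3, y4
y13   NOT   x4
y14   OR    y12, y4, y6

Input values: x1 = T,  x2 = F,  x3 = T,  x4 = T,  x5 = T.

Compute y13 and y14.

y13 = F  y14 = F

y0 = x1 OR x4 OR x3 = T OR T OR T = T
y1 = y0 OR x5 = T OR T = T
y2 = x5 OR x3 = T OR T = T
y3 = y2 AND y1 AND x2 = T AND T AND F = F
y4 = NOT y2 = NOT T = F
y5 = x2 AND y0 = F AND T = F
y6 = x5 AND x2 AND y0 = T AND F AND T = F
y7 = y2 AND y5 = T AND F = F
y12 = y7 AND y3 AND y4 = F AND F AND F = F
y13 = NOT x4 = NOT T = F
y14 = y12 OR y4 OR y6 = F OR F OR F = F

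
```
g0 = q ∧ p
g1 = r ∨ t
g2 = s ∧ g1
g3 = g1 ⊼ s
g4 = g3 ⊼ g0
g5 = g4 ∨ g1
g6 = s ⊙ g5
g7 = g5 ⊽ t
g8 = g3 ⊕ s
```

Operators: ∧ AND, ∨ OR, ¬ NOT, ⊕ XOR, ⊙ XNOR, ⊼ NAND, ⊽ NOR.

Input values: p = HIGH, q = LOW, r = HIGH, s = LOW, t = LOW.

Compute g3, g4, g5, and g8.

g3 = HIGH, g4 = HIGH, g5 = HIGH, g8 = HIGH

g0 = q AND p = LOW AND HIGH = LOW
g1 = r OR t = HIGH OR LOW = HIGH
g3 = g1 NAND s = HIGH NAND LOW = HIGH
g4 = g3 NAND g0 = HIGH NAND LOW = HIGH
g5 = g4 OR g1 = HIGH OR HIGH = HIGH
g8 = g3 XOR s = HIGH XOR LOW = HIGH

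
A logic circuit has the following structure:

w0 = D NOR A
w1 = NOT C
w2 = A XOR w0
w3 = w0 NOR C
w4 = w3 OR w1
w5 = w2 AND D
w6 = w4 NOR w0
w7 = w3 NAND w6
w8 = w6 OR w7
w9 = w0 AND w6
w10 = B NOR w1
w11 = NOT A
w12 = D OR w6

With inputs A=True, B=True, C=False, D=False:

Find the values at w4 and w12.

w4 = True, w12 = False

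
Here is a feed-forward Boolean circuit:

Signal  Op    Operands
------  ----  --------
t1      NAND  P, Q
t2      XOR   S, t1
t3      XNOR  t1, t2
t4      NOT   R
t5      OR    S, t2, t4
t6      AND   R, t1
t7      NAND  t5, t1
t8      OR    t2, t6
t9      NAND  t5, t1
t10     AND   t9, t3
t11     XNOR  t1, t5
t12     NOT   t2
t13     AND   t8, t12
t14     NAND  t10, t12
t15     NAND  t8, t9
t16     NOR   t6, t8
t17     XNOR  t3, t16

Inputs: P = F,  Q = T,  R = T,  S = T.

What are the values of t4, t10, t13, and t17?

t4 = F, t10 = F, t13 = T, t17 = T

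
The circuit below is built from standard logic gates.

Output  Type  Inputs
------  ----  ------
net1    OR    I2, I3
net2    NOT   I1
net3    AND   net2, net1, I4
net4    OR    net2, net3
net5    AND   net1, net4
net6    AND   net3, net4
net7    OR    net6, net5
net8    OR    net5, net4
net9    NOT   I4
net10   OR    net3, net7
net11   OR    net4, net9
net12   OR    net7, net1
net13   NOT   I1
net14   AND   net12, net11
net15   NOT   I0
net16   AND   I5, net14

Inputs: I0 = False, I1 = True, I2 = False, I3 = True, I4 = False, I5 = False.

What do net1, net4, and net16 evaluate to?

net1 = True, net4 = False, net16 = False

net1 = I2 OR I3 = False OR True = True
net2 = NOT I1 = NOT True = False
net3 = net2 AND net1 AND I4 = False AND True AND False = False
net4 = net2 OR net3 = False OR False = False
net5 = net1 AND net4 = True AND False = False
net6 = net3 AND net4 = False AND False = False
net7 = net6 OR net5 = False OR False = False
net9 = NOT I4 = NOT False = True
net11 = net4 OR net9 = False OR True = True
net12 = net7 OR net1 = False OR True = True
net14 = net12 AND net11 = True AND True = True
net16 = I5 AND net14 = False AND True = False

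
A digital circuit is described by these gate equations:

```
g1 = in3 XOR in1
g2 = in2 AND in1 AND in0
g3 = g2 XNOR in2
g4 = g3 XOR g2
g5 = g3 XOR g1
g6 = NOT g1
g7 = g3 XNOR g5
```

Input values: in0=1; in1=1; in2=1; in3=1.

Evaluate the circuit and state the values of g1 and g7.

g1 = 0; g7 = 1

g1 = in3 XOR in1 = 1 XOR 1 = 0
g2 = in2 AND in1 AND in0 = 1 AND 1 AND 1 = 1
g3 = g2 XNOR in2 = 1 XNOR 1 = 1
g5 = g3 XOR g1 = 1 XOR 0 = 1
g7 = g3 XNOR g5 = 1 XNOR 1 = 1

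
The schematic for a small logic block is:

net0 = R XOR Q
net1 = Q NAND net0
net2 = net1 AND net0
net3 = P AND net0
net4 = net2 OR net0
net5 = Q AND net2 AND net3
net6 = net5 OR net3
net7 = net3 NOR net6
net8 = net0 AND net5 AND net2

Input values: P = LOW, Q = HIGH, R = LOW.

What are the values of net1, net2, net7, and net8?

net1 = LOW  net2 = LOW  net7 = HIGH  net8 = LOW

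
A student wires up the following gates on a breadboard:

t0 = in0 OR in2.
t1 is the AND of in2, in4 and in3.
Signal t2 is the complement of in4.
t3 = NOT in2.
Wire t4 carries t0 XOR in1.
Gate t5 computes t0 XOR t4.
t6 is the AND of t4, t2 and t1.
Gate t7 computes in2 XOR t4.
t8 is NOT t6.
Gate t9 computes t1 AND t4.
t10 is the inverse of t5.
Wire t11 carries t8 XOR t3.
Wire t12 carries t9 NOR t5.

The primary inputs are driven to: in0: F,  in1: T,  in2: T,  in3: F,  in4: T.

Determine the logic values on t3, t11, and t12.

t3 = F, t11 = T, t12 = F

t0 = in0 OR in2 = F OR T = T
t1 = in2 AND in4 AND in3 = T AND T AND F = F
t2 = NOT in4 = NOT T = F
t3 = NOT in2 = NOT T = F
t4 = t0 XOR in1 = T XOR T = F
t5 = t0 XOR t4 = T XOR F = T
t6 = t4 AND t2 AND t1 = F AND F AND F = F
t8 = NOT t6 = NOT F = T
t9 = t1 AND t4 = F AND F = F
t11 = t8 XOR t3 = T XOR F = T
t12 = t9 NOR t5 = F NOR T = F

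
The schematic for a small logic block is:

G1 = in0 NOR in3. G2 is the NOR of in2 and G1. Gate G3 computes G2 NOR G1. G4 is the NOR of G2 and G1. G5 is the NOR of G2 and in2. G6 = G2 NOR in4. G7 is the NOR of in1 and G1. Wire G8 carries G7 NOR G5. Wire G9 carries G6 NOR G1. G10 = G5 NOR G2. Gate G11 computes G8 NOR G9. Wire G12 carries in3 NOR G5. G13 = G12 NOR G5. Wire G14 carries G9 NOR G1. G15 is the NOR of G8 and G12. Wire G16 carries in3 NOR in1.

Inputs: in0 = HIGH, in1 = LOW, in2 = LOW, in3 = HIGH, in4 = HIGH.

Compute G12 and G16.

G1 = in0 NOR in3 = HIGH NOR HIGH = LOW
G2 = in2 NOR G1 = LOW NOR LOW = HIGH
G5 = G2 NOR in2 = HIGH NOR LOW = LOW
G12 = in3 NOR G5 = HIGH NOR LOW = LOW
G16 = in3 NOR in1 = HIGH NOR LOW = LOW

G12 = LOW; G16 = LOW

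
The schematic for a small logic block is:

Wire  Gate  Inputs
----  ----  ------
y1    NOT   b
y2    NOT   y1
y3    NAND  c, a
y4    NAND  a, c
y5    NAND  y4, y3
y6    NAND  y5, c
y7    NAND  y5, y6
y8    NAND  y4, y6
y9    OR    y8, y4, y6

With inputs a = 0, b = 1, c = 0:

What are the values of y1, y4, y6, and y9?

y1 = 0; y4 = 1; y6 = 1; y9 = 1

y1 = NOT b = NOT 1 = 0
y3 = c NAND a = 0 NAND 0 = 1
y4 = a NAND c = 0 NAND 0 = 1
y5 = y4 NAND y3 = 1 NAND 1 = 0
y6 = y5 NAND c = 0 NAND 0 = 1
y8 = y4 NAND y6 = 1 NAND 1 = 0
y9 = y8 OR y4 OR y6 = 0 OR 1 OR 1 = 1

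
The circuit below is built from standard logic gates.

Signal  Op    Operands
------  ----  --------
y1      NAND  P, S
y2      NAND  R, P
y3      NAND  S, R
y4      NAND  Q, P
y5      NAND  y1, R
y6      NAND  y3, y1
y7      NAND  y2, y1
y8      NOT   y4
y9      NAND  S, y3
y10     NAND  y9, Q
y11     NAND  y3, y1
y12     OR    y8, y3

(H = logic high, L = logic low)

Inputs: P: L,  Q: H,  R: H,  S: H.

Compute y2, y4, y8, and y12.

y2 = H, y4 = H, y8 = L, y12 = L

y2 = R NAND P = H NAND L = H
y3 = S NAND R = H NAND H = L
y4 = Q NAND P = H NAND L = H
y8 = NOT y4 = NOT H = L
y12 = y8 OR y3 = L OR L = L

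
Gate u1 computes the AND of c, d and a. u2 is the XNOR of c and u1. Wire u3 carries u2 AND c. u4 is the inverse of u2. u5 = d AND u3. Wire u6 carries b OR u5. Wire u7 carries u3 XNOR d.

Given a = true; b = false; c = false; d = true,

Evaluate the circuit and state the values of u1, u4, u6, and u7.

u1 = c AND d AND a = false AND true AND true = false
u2 = c XNOR u1 = false XNOR false = true
u3 = u2 AND c = true AND false = false
u4 = NOT u2 = NOT true = false
u5 = d AND u3 = true AND false = false
u6 = b OR u5 = false OR false = false
u7 = u3 XNOR d = false XNOR true = false

u1 = false; u4 = false; u6 = false; u7 = false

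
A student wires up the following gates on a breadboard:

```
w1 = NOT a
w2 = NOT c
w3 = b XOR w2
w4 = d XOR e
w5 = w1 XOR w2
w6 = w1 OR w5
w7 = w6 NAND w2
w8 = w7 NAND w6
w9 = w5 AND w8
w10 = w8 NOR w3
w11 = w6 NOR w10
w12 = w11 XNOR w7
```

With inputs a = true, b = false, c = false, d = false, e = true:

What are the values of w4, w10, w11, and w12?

w1 = NOT a = NOT true = false
w2 = NOT c = NOT false = true
w3 = b XOR w2 = false XOR true = true
w4 = d XOR e = false XOR true = true
w5 = w1 XOR w2 = false XOR true = true
w6 = w1 OR w5 = false OR true = true
w7 = w6 NAND w2 = true NAND true = false
w8 = w7 NAND w6 = false NAND true = true
w10 = w8 NOR w3 = true NOR true = false
w11 = w6 NOR w10 = true NOR false = false
w12 = w11 XNOR w7 = false XNOR false = true

w4 = true; w10 = false; w11 = false; w12 = true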